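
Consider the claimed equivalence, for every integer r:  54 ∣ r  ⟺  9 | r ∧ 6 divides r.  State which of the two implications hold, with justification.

(⇒) If 54 ∣ r, write r = 54q. Since 54 = 6·9, r = 9·(6q), so 9 ∣ r; and since 54 = 9·6, r = 6·(9q), so 6 ∣ r.

(⇐) This fails: take r = 18. Both 9 ∣ 18 and 6 ∣ 18, yet 18 is not a multiple of 54 (since 18 = 0·54 + 18), so 54 ∤ 18.

Only the forward implication holds.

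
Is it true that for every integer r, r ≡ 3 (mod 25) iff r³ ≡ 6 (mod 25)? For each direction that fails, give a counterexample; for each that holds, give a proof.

Forward direction. This fails: take r = 3. Then 3 ≡ 3 (mod 25), but 3³ = 27 ≡ 2 (mod 25), not 6.

Converse. This fails: take r = 11. Then 11³ = 1331 ≡ 6 (mod 25), yet 11 ≡ 11 (mod 25), not 3.

Neither implication holds.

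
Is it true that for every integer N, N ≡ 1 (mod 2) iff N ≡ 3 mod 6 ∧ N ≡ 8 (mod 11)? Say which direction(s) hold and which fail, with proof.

(⟹) This fails: N = 1 gives 1 ≡ 1 (mod 2) but 1 ≡ 1 (mod 6), so the conjunction on the right does not hold.

(⟸) Conversely, if N ≡ 3 (mod 6) and N ≡ 8 (mod 11), then by the Chinese remainder theorem N ≡ 63 (mod 66). Since 63 ≡ 1 (mod 2) and 2 ∣ 66, we get N ≡ 1 (mod 2).

Only the reverse direction holds.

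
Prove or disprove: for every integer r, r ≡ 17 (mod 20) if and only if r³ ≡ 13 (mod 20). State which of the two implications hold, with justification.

Equivalent; both directions hold.

[⇐] Suppose r³ ≡ 13 (mod 20). The only residue r in {0, …, 19} with r³ ≡ 13 (mod 20) is r = 17, so r ≡ 17 (mod 20).

[⇒] Suppose r ≡ 17 (mod 20). Write r = 20j + 17. Then (20j + 17)³ = 8000j³ + 20400j² + 17340j + 4913 = 20(400j³ + 1020j² + 867j + 245) + 13, so r³ ≡ 13 (mod 20).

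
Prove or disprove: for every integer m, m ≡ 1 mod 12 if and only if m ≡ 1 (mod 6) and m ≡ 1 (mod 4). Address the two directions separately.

Both directions hold; the statement is true.

Forward direction. Suppose m ≡ 1 (mod 12); write m = 12j + 1. Since 6 ∣ 12, reducing mod 6 gives m ≡ 1 (mod 6); since 4 ∣ 12, reducing mod 4 gives m ≡ 1 (mod 4).

Converse. If m ≡ 1 (mod 6) and m ≡ 1 (mod 4), then by the Chinese remainder theorem m ≡ 1 (mod 12). This is exactly m ≡ 1 (mod 12).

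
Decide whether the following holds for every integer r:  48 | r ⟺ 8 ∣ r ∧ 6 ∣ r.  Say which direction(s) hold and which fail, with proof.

Only the forward implication holds.

(⇐) This fails: take r = 24. Both 8 ∣ 24 and 6 ∣ 24, yet 24 is not a multiple of 48 (since 24 = 0·48 + 24), so 48 ∤ 24.

(⇒) If 48 ∣ r, write r = 48q. Since 48 = 6·8, r = 8·(6q), so 8 ∣ r; and since 48 = 8·6, r = 6·(8q), so 6 ∣ r.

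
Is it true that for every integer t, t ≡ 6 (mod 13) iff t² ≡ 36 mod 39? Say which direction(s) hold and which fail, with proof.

(→) This fails: take t = 19. Then 19 ≡ 6 (mod 13), but 19² = 361 ≡ 10 (mod 39), not 36.

(←) This fails: take t = 33. Then 33² = 1089 ≡ 36 (mod 39), yet 33 ≡ 7 (mod 13), not 6.

Both directions fail.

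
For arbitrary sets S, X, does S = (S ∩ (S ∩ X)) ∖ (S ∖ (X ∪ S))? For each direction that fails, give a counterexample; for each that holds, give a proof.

The sets are not equal: only the reverse inclusion holds.

(⟸) Let x ∈ (S ∩ (S ∩ X)) ∖ (S ∖ (X ∪ S)). Then x ∈ S ∩ X, from which x ∈ S.

(⟹) This inclusion fails. Take S = {1}, X = ∅; then 1 ∈ S but 1 ∉ (S ∩ (S ∩ X)) ∖ (S ∖ (X ∪ S)).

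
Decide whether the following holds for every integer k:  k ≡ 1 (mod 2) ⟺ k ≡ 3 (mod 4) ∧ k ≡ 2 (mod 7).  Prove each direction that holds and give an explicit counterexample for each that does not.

(⇒) fails; (⇐) holds.

Converse. If k ≡ 3 (mod 4) and k ≡ 2 (mod 7), then by the Chinese remainder theorem k ≡ 23 (mod 28). Since 23 ≡ 1 (mod 2) and 2 ∣ 28, we get k ≡ 1 (mod 2).

Forward direction. This fails: k = 1 gives 1 ≡ 1 (mod 2) but 1 ≡ 1 (mod 4), so the conjunction on the right does not hold.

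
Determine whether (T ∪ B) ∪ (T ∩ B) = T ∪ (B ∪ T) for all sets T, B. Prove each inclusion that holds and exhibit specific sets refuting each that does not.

(⟹) Let x ∈ (T ∪ B) ∪ (T ∩ B). Then either x ∈ T and x ∉ B; or x ∈ B and x ∉ T; or x ∈ T ∩ B. In each case x ∈ T ∪ (B ∪ T), so (T ∪ B) ∪ (T ∩ B) ⊆ T ∪ (B ∪ T).

(⟸) Let x ∈ T ∪ (B ∪ T). Then either x ∈ T and x ∉ B; or x ∈ B and x ∉ T; or x ∈ T ∩ B. In each case x ∈ (T ∪ B) ∪ (T ∩ B), so T ∪ (B ∪ T) ⊆ (T ∪ B) ∪ (T ∩ B).

Both inclusions hold.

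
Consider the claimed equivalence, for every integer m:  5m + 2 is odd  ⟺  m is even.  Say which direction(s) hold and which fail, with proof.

(→) This fails: m = 7 gives 5m + 2 = 37, which is odd, but 7 is odd, not even.

(←) This also fails: m = 6 is even, but 5m + 2 = 32 is even, not odd.

Neither implication holds.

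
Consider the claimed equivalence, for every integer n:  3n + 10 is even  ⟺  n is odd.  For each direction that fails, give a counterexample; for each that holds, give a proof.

[⇒] This fails: n = 0 gives 3n + 10 = 10, which is even, but 0 is even, not odd.

[⇐] This also fails: n = 1 is odd, but 3n + 10 = 13 is odd, not even.

Neither direction holds.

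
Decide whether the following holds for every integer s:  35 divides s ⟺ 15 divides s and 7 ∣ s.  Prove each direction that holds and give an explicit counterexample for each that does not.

[⇐] Suppose 15 ∣ s and 7 ∣ s. Any common multiple of 15 and 7 is a multiple of their lcm; here gcd(15, 7) = 1, so lcm(15, 7) = 15·7 = 105, so 105 ∣ s. Since 35 ∣ 105, it follows that 35 ∣ s.

[⇒] This fails: take s = 35. Certainly 35 ∣ 35, but 15 ∤ 35.

(⇒) fails; (⇐) holds.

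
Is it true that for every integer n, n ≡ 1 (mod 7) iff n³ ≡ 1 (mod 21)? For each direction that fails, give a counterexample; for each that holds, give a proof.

(⇒) This fails: take n = 8. Then 8 ≡ 1 (mod 7), but 8³ = 512 ≡ 8 (mod 21), not 1.

(⇐) This fails: take n = 4. Then 4³ = 64 ≡ 1 (mod 21), yet 4 ≡ 4 (mod 7), not 1.

(⇒) fails and (⇐) fails.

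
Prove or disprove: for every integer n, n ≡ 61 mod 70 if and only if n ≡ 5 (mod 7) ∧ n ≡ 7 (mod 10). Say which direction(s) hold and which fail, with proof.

[⇒] This fails: n = 61 gives 61 ≡ 61 (mod 70) but 61 ≡ 1 (mod 10), so the conjunction on the right does not hold.

[⇐] This fails: n = 47 satisfies both congruences on the right (47 ≡ 5 mod 7 and 47 ≡ 7 mod 10) yet 47 ≡ 47 (mod 70), not 61.

Both directions fail.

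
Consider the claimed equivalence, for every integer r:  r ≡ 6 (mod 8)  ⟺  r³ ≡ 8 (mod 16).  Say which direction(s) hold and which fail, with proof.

Forward direction. Suppose r ≡ 6 (mod 8). Working modulo 16, r ∈ {6, 14}; for each such r, r³ ≡ 8 (mod 16).

Converse. This fails: take r = 2. Then 2³ = 8 ≡ 8 (mod 16), yet 2 ≡ 2 (mod 8), not 6.

Only the forward implication holds.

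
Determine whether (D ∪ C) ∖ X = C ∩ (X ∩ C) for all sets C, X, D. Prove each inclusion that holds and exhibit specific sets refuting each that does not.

Forward inclusion. This inclusion fails. Take C = {1}, X = ∅, D = ∅; then 1 ∈ (D ∪ C) ∖ X but 1 ∉ C ∩ (X ∩ C).

Reverse inclusion. This inclusion fails. Take C = {1}, X = {1}, D = ∅; then 1 ∈ C ∩ (X ∩ C) but 1 ∉ (D ∪ C) ∖ X.

Both inclusions fail.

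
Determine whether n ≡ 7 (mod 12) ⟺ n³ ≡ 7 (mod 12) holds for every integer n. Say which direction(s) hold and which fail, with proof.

(→) Suppose n ≡ 7 (mod 12). Write n = 12j + 7. Then (12j + 7)³ = 1728j³ + 3024j² + 1764j + 343 = 12(144j³ + 252j² + 147j + 28) + 7, so n³ ≡ 7 (mod 12).

(←) Conversely, suppose n³ ≡ 7 (mod 12). The only residue r in {0, …, 11} with r³ ≡ 7 (mod 12) is r = 7, so n ≡ 7 (mod 12).

Both directions hold; the statement is true.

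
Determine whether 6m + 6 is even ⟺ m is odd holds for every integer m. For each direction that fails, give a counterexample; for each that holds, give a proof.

Forward direction. This fails: take m = 0. Then 6m + 6 = 6, which is even, yet m = 0 is even, not odd.

Converse. Suppose m is odd. Since 6 is even, 6m is even for every m, so 6m + 6 has the same parity as 6, which is even. Hence 6m + 6 is even.

Only the reverse direction holds.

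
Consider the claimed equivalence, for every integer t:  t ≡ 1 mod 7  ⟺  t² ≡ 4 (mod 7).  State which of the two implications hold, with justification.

Forward direction. This fails: take t = 1. Then 1 ≡ 1 (mod 7), but 1² = 1 ≡ 1 (mod 7), not 4.

Converse. This fails: take t = 2. Then 2² = 4 ≡ 4 (mod 7), yet 2 ≡ 2 (mod 7), not 1.

Both directions fail.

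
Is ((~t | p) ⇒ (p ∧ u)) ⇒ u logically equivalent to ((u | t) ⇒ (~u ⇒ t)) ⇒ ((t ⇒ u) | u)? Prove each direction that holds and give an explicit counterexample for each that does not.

[⇒] This fails. Under p = T, u = F, t = T, the left side is true but the right side is false.

[⇐] Assume the antecedent. If u is true, ((~t | p) ⇒ (p ∧ u)) ⇒ u reduces to true regardless of the other variables. If u is false, the antecedent forces (p = F, u = F, t = F) or (p = T, u = F, t = F), and ((~t | p) ⇒ (p ∧ u)) ⇒ u holds there. Either way ((~t | p) ⇒ (p ∧ u)) ⇒ u holds.

Only the reverse direction holds.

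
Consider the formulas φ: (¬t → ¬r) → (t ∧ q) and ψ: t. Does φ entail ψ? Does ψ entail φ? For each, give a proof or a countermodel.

(⟹) This fails. Under r = T, t = F, q = F, the left side is true but the right side is false.

(⟸) This fails. Under r = F, t = T, q = F, the left side is false but the right side is true.

Neither direction holds.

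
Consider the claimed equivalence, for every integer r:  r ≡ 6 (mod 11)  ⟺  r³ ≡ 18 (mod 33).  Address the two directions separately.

Only the reverse direction holds.

(⇒) This fails: take r = 17. Then 17 ≡ 6 (mod 11), but 17³ = 4913 ≡ 29 (mod 33), not 18.

(⇐) Conversely, the residues r modulo 33 with r³ ≡ 18 (mod 33) are exactly {6}, and each is ≡ 6 (mod 11).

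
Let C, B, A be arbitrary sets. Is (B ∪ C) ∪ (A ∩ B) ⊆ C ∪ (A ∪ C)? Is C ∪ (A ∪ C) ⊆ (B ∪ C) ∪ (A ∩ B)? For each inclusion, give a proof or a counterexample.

(⊆) fails and (⊇) fails.

(⊆) This inclusion fails. Take C = ∅, B = {1}, A = ∅; then 1 ∈ (B ∪ C) ∪ (A ∩ B) but 1 ∉ C ∪ (A ∪ C).

(⊇) This inclusion fails. Take C = ∅, B = ∅, A = {1}; then 1 ∈ C ∪ (A ∪ C) but 1 ∉ (B ∪ C) ∪ (A ∩ B).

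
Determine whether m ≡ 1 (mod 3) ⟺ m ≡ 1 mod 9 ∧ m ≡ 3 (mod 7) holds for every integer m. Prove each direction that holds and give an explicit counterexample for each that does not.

[⇒] This fails: m = 1 gives 1 ≡ 1 (mod 3) but 1 ≡ 1 (mod 7), so the conjunction on the right does not hold.

[⇐] Conversely, if m ≡ 1 (mod 9) and m ≡ 3 (mod 7), then by the Chinese remainder theorem m ≡ 10 (mod 63). Since 10 ≡ 1 (mod 3) and 3 ∣ 63, we get m ≡ 1 (mod 3).

Only the converse holds.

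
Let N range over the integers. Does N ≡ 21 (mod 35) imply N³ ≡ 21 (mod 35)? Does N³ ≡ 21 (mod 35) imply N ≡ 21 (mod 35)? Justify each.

Both directions hold; the statement is true.

(←) Suppose N³ ≡ 21 (mod 35). The only residue r in {0, …, 34} with r³ ≡ 21 (mod 35) is r = 21, so N ≡ 21 (mod 35).

(→) Suppose N ≡ 21 (mod 35). Write N = 35j + 21. Then (35j + 21)³ = 42875j³ + 77175j² + 46305j + 9261 = 35(1225j³ + 2205j² + 1323j + 264) + 21, so N³ ≡ 21 (mod 35).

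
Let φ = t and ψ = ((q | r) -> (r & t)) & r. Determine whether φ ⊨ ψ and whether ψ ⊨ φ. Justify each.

(⇒) This fails. Under r = F, t = T, q = F, the left side is true but the right side is false.

(⇐) Assume the antecedent. If r is true, the antecedent forces (r = T, t = T, q = F) or (r = T, t = T, q = T), and t holds there. If r is false, the antecedent cannot hold. Either way t holds.

(⇒) fails; (⇐) holds.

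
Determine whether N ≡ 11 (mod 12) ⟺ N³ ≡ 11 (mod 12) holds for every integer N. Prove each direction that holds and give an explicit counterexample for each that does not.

[⇐] For the converse, argue contrapositively. If N ≢ 11 (mod 12), then N is congruent to one of 0, 1, 2, 3, 4, 5, 6, 7, 8, 9, 10 modulo 12, and these give N³ ≡ 0, 1, 8, 3, 4, 5, 0, 7, 8, 9, 4 respectively — never 11.

[⇒] Suppose N ≡ 11 (mod 12). Write N = 12j + 11. Then (12j + 11)³ = 1728j³ + 4752j² + 4356j + 1331 = 12(144j³ + 396j² + 363j + 110) + 11, so N³ ≡ 11 (mod 12).

Equivalent; both directions hold.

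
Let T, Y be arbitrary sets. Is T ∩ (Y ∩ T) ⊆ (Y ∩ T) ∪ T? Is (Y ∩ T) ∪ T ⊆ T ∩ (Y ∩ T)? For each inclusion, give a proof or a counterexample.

Forward inclusion. Let x ∈ T ∩ (Y ∩ T). Then x ∈ T ∩ Y, from which x ∈ (Y ∩ T) ∪ T.

Reverse inclusion. This inclusion fails. Take T = {1}, Y = ∅; then 1 ∈ (Y ∩ T) ∪ T but 1 ∉ T ∩ (Y ∩ T).

The sets are not equal: only the forward inclusion holds.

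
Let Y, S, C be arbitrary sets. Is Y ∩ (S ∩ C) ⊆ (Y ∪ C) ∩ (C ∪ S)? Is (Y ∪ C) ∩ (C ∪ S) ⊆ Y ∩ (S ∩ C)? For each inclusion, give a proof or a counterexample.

(⟹) Let x ∈ Y ∩ (S ∩ C). Then x ∈ Y ∩ S ∩ C, from which x ∈ (Y ∪ C) ∩ (C ∪ S).

(⟸) This inclusion fails. Take Y = {1}, S = {1}, C = ∅; then 1 ∈ (Y ∪ C) ∩ (C ∪ S) but 1 ∉ Y ∩ (S ∩ C).

Only the forward inclusion holds.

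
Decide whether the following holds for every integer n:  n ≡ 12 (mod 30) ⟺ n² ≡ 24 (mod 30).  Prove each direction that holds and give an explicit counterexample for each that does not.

[⇒] Suppose n ≡ 12 (mod 30). Write n = 30j + 12. Then (30j + 12)² = 900j² + 720j + 144 = 30(30j² + 24j + 4) + 24, so n² ≡ 24 (mod 30).

[⇐] This fails: take n = 18. Then 18² = 324 ≡ 24 (mod 30), yet 18 ≡ 18 (mod 30), not 12.

Not equivalent: only (⇒) holds.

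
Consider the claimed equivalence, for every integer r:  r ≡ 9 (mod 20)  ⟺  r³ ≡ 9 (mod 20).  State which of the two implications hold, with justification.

(←) Suppose r³ ≡ 9 (mod 20). The only residue r in {0, …, 19} with r³ ≡ 9 (mod 20) is r = 9, so r ≡ 9 (mod 20).

(→) Suppose r ≡ 9 (mod 20). Write r = 20j + 9. Then (20j + 9)³ = 8000j³ + 10800j² + 4860j + 729 = 20(400j³ + 540j² + 243j + 36) + 9, so r³ ≡ 9 (mod 20).

Both implications hold.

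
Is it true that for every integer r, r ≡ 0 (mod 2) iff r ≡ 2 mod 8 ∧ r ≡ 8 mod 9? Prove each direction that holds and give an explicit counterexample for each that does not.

Not equivalent: only (⇐) holds.

[⇒] This fails: r = 0 gives 0 ≡ 0 (mod 2) but 0 ≡ 0 (mod 8), so the conjunction on the right does not hold.

[⇐] Conversely, if r ≡ 2 (mod 8) and r ≡ 8 (mod 9), then by the Chinese remainder theorem r ≡ 26 (mod 72). Since 26 ≡ 0 (mod 2) and 2 ∣ 72, we get r ≡ 0 (mod 2).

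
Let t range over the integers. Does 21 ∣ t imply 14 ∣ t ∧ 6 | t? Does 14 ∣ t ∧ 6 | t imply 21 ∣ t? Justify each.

Only the converse holds.

(⟹) This fails: take t = 21. Certainly 21 ∣ 21, but 14 ∤ 21.

(⟸) Suppose 14 ∣ t and 6 ∣ t. Any common multiple of 14 and 6 is a multiple of their lcm; here lcm(14, 6) = 14·6/gcd(14, 6) = 84/2 = 42, so 42 ∣ t. Since 21 ∣ 42, it follows that 21 ∣ t.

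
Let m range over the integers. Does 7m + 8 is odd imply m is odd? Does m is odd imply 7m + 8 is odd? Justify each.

The biconditional holds.

(⇒) Suppose 7m + 8 is odd. Since 7 is odd, 7m and m have the same parity, so 7m + 8 ≡ m + 8 (mod 2). As 8 is even, 7m + 8 is odd exactly when m is odd. Thus m is odd.

(⇐) Conversely, suppose m is odd; write m = 2j + 1. Then 7m + 8 = 7·(2j + 1) + 8 = 2·7j + 15, which is odd.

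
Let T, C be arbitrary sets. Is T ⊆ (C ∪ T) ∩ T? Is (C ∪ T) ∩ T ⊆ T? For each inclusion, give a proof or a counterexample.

(⊆) Let x ∈ T. Then either x ∈ T and x ∉ C; or x ∈ T ∩ C. In each case x ∈ (C ∪ T) ∩ T, so T ⊆ (C ∪ T) ∩ T.

(⊇) Let x ∈ (C ∪ T) ∩ T. Then either x ∈ T and x ∉ C; or x ∈ T ∩ C. In each case x ∈ T, so (C ∪ T) ∩ T ⊆ T.

The two sets are equal.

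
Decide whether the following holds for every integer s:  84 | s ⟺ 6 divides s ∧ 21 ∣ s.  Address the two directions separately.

(⇒) If 84 ∣ s, write s = 84q. Since 84 = 14·6, s = 6·(14q), so 6 ∣ s; and since 84 = 4·21, s = 21·(4q), so 21 ∣ s.

(⇐) This fails: take s = 42. Both 6 ∣ 42 and 21 ∣ 42, yet 42 is not a multiple of 84 (since 42 = 0·84 + 42), so 84 ∤ 42.

Only the forward direction holds.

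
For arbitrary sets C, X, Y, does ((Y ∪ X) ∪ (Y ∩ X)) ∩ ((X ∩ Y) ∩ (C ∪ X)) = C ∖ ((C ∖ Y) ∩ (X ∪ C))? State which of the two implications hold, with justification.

Both inclusions fail.

Forward inclusion. This inclusion fails. Take C = ∅, X = {1}, Y = {1}; then 1 ∈ ((Y ∪ X) ∪ (Y ∩ X)) ∩ ((X ∩ Y) ∩ (C ∪ X)) but 1 ∉ C ∖ ((C ∖ Y) ∩ (X ∪ C)).

Reverse inclusion. This inclusion fails. Take C = {1}, X = ∅, Y = {1}; then 1 ∈ C ∖ ((C ∖ Y) ∩ (X ∪ C)) but 1 ∉ ((Y ∪ X) ∪ (Y ∩ X)) ∩ ((X ∩ Y) ∩ (C ∪ X)).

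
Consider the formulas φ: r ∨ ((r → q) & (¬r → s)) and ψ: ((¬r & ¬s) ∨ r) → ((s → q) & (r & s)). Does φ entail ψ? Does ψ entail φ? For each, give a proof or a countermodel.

(⇒) This fails. Under s = F, q = F, r = T, the left side is true but the right side is false.

(⇐) Assume the antecedent. If s is true, r ∨ ((r → q) & (¬r → s)) reduces to true regardless of the other variables. If s is false, the antecedent cannot hold. Either way r ∨ ((r → q) & (¬r → s)) holds.

Only the reverse direction holds.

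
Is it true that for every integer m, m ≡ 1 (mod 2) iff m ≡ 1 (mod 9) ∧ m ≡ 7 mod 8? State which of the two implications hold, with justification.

The forward direction fails; the converse holds.

Forward direction. This fails: m = 1 gives 1 ≡ 1 (mod 2) but 1 ≡ 1 (mod 8), so the conjunction on the right does not hold.

Converse. If m ≡ 1 (mod 9) and m ≡ 7 (mod 8), then by the Chinese remainder theorem m ≡ 55 (mod 72). Since 55 ≡ 1 (mod 2) and 2 ∣ 72, we get m ≡ 1 (mod 2).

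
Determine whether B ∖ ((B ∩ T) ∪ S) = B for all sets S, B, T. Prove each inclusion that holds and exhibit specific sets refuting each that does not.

Forward inclusion. Let x ∈ B ∖ ((B ∩ T) ∪ S). Then x ∈ B and x ∉ S, T, from which x ∈ B.

Reverse inclusion. This inclusion fails. Take S = {1}, B = {1}, T = ∅; then 1 ∈ B but 1 ∉ B ∖ ((B ∩ T) ∪ S).

Only the forward inclusion holds.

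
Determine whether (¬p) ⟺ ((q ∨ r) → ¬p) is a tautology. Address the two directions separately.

(→) Assume the antecedent. If q is true, the antecedent forces (q = T, p = F, r = F) or (q = T, p = F, r = T), and (q ∨ r) → ¬p holds there. If q is false, the antecedent forces (q = F, p = F, r = F) or (q = F, p = F, r = T), and (q ∨ r) → ¬p holds there. Either way (q ∨ r) → ¬p holds.

(←) This fails. Under q = F, p = T, r = F, the left side is false but the right side is true.

Only the forward implication holds.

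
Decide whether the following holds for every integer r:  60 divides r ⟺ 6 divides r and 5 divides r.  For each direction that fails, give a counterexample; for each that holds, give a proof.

Only the forward direction holds.

(⟸) This fails: take r = 30. Both 6 ∣ 30 and 5 ∣ 30, yet 30 is not a multiple of 60 (since 30 = 0·60 + 30), so 60 ∤ 30.

(⟹) If 60 ∣ r, write r = 60q. Since 60 = 10·6, r = 6·(10q), so 6 ∣ r; and since 60 = 12·5, r = 5·(12q), so 5 ∣ r.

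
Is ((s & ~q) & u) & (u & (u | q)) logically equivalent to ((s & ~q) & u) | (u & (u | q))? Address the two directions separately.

The forward direction holds; the converse fails.

(→) Assume the antecedent. If u is true, ((s & ~q) & u) | (u & (u | q)) reduces to true regardless of the other variables. If u is false, the antecedent cannot hold. Either way ((s & ~q) & u) | (u & (u | q)) holds.

(←) This fails. Under u = T, q = F, s = F, the left side is false but the right side is true.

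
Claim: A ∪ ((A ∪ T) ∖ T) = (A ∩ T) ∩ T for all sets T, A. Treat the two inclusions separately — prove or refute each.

(⊇) Let x ∈ (A ∩ T) ∩ T. Then x ∈ T ∩ A, from which x ∈ A ∪ ((A ∪ T) ∖ T).

(⊆) This inclusion fails. Take T = ∅, A = {1}; then 1 ∈ A ∪ ((A ∪ T) ∖ T) but 1 ∉ (A ∩ T) ∩ T.

(⊆) fails; (⊇) holds.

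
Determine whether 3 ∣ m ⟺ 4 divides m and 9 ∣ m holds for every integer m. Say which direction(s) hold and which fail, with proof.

Forward direction. This fails: take m = 3. Certainly 3 ∣ 3, but 4 ∤ 3.

Converse. Suppose 4 ∣ m and 9 ∣ m. Any common multiple of 4 and 9 is a multiple of their lcm; here gcd(4, 9) = 1, so lcm(4, 9) = 4·9 = 36, so 36 ∣ m. Since 3 ∣ 36, it follows that 3 ∣ m.

The forward direction fails; the converse holds.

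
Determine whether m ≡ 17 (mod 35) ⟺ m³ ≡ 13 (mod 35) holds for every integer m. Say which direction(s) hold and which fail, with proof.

[⇐] This fails: take m = 12. Then 12³ = 1728 ≡ 13 (mod 35), yet 12 ≡ 12 (mod 35), not 17.

[⇒] Suppose m ≡ 17 (mod 35). Write m = 35j + 17. Then (35j + 17)³ = 42875j³ + 62475j² + 30345j + 4913 = 35(1225j³ + 1785j² + 867j + 140) + 13, so m³ ≡ 13 (mod 35).

Only the forward implication holds.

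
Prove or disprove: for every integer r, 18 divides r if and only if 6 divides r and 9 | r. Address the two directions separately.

Equivalent; both directions hold.

(⟸) Suppose 6 ∣ r and 9 ∣ r. Any common multiple of 6 and 9 is a multiple of their lcm; here lcm(6, 9) = 6·9/gcd(6, 9) = 54/3 = 18, so 18 ∣ r.

(⟹) If 18 ∣ r, write r = 18q. Since 18 = 3·6, r = 6·(3q), so 6 ∣ r; and since 18 = 2·9, r = 9·(2q), so 9 ∣ r.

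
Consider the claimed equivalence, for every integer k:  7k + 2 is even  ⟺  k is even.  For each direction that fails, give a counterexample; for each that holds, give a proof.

Both directions hold; the statement is true.

(⟸) Suppose k is even; write k = 2j. Then 7k + 2 = 7·(2j) + 2 = 2·7j + 2, which is even.

(⟹) Suppose 7k + 2 is even. Since 7 is odd, 7k and k have the same parity, so 7k + 2 ≡ k + 2 (mod 2). As 2 is even, 7k + 2 is even exactly when k is even. Thus k is even.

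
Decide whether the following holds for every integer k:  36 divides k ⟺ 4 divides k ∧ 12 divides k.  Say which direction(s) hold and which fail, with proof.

Forward direction. If 36 ∣ k, write k = 36q. Since 36 = 9·4, k = 4·(9q), so 4 ∣ k; and since 36 = 3·12, k = 12·(3q), so 12 ∣ k.

Converse. This fails: take k = 12. Both 4 ∣ 12 and 12 ∣ 12, yet 12 is not a multiple of 36 (since 12 = 0·36 + 12), so 36 ∤ 12.

Not equivalent: only (⇒) holds.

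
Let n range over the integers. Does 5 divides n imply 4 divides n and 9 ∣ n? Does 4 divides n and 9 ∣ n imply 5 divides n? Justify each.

(⟹) This fails: take n = 5. Certainly 5 ∣ 5, but 4 ∤ 5.

(⟸) This fails: take n = 36. Both 4 ∣ 36 and 9 ∣ 36, yet 36 is not a multiple of 5 (since 36 = 7·5 + 1), so 5 ∤ 36.

Neither implication holds.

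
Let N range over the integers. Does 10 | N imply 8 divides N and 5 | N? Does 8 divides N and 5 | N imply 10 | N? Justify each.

Not equivalent: only (⇐) holds.

Converse. Suppose 8 ∣ N and 5 ∣ N. Any common multiple of 8 and 5 is a multiple of their lcm; here gcd(8, 5) = 1, so lcm(8, 5) = 8·5 = 40, so 40 ∣ N. Since 10 ∣ 40, it follows that 10 ∣ N.

Forward direction. This fails: take N = 10. Certainly 10 ∣ 10, but 8 ∤ 10.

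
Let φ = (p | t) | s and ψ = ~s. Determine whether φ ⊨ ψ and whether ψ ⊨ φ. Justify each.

Neither direction holds.

[⇒] This fails. Under p = F, t = F, s = T, the left side is true but the right side is false.

[⇐] This fails. Under p = F, t = F, s = F, the left side is false but the right side is true.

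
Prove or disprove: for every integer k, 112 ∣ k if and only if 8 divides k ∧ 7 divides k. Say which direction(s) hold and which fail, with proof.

Only the forward implication holds.

[⇒] If 112 ∣ k, write k = 112q. Since 112 = 14·8, k = 8·(14q), so 8 ∣ k; and since 112 = 16·7, k = 7·(16q), so 7 ∣ k.

[⇐] This fails: take k = 56. Both 8 ∣ 56 and 7 ∣ 56, yet 56 is not a multiple of 112 (since 56 = 0·112 + 56), so 112 ∤ 56.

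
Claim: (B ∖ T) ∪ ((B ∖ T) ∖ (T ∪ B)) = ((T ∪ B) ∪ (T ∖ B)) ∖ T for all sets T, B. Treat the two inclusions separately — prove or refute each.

(⟹) Let x ∈ (B ∖ T) ∪ ((B ∖ T) ∖ (T ∪ B)). Then x ∈ B and x ∉ T, from which x ∈ ((T ∪ B) ∪ (T ∖ B)) ∖ T.

(⟸) Let x ∈ ((T ∪ B) ∪ (T ∖ B)) ∖ T. Then x ∈ B and x ∉ T, from which x ∈ (B ∖ T) ∪ ((B ∖ T) ∖ (T ∪ B)).

The two sets are equal.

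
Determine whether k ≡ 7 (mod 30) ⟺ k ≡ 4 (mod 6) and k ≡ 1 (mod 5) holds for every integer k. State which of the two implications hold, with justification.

[⇒] This fails: k = 7 gives 7 ≡ 7 (mod 30) but 7 ≡ 1 (mod 6), so the conjunction on the right does not hold.

[⇐] This fails: k = 16 satisfies both congruences on the right (16 ≡ 4 mod 6 and 16 ≡ 1 mod 5) yet 16 ≡ 16 (mod 30), not 7.

Neither direction holds.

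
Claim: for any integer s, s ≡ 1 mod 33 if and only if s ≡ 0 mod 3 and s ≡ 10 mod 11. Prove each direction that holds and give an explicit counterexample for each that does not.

Neither implication holds.

(⇒) This fails: s = 1 gives 1 ≡ 1 (mod 33) but 1 ≡ 1 (mod 3), so the conjunction on the right does not hold.

(⇐) This fails: s = 21 satisfies both congruences on the right (21 ≡ 0 mod 3 and 21 ≡ 10 mod 11) yet 21 ≡ 21 (mod 33), not 1.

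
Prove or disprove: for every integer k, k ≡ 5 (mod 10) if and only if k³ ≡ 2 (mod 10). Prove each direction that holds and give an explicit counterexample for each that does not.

(⟹) This fails: take k = 5. Then 5 ≡ 5 (mod 10), but 5³ = 125 ≡ 5 (mod 10), not 2.

(⟸) This fails: take k = 8. Then 8³ = 512 ≡ 2 (mod 10), yet 8 ≡ 8 (mod 10), not 5.

Both directions fail.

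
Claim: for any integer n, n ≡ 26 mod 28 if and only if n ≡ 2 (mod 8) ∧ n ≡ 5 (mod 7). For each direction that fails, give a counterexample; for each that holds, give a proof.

(⟹) This fails: n = 54 gives 54 ≡ 26 (mod 28) but 54 ≡ 6 (mod 8), so the conjunction on the right does not hold.

(⟸) Conversely, if n ≡ 2 (mod 8) and n ≡ 5 (mod 7), then by the Chinese remainder theorem n ≡ 26 (mod 56). Since 26 ≡ 26 (mod 28) and 28 ∣ 56, we get n ≡ 26 (mod 28).

Only the reverse direction holds.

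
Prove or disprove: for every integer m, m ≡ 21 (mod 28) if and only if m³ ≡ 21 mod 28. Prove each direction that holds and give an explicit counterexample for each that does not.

Both directions hold; the statement is true.

(⇐) Suppose m³ ≡ 21 (mod 28). The only residue r in {0, …, 27} with r³ ≡ 21 (mod 28) is r = 21, so m ≡ 21 (mod 28).

(⇒) Suppose m ≡ 21 (mod 28). Write m = 28j + 21. Then (28j + 21)³ = 21952j³ + 49392j² + 37044j + 9261 = 28(784j³ + 1764j² + 1323j + 330) + 21, so m³ ≡ 21 (mod 28).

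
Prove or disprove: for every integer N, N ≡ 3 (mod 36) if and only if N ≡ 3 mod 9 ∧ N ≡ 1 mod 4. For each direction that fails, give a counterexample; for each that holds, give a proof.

Forward direction. This fails: N = 3 gives 3 ≡ 3 (mod 36) but 3 ≡ 3 (mod 4), so the conjunction on the right does not hold.

Converse. This fails: N = 21 satisfies both congruences on the right (21 ≡ 3 mod 9 and 21 ≡ 1 mod 4) yet 21 ≡ 21 (mod 36), not 3.

(⇒) fails and (⇐) fails.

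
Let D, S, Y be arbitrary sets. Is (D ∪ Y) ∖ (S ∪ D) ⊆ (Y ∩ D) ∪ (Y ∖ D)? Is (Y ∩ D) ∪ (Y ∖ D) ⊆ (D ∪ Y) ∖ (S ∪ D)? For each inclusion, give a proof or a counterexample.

Reverse inclusion. This inclusion fails. Take D = {1}, S = ∅, Y = {1}; then 1 ∈ (Y ∩ D) ∪ (Y ∖ D) but 1 ∉ (D ∪ Y) ∖ (S ∪ D).

Forward inclusion. Let x ∈ (D ∪ Y) ∖ (S ∪ D). Then x ∈ Y and x ∉ D, S, from which x ∈ (Y ∩ D) ∪ (Y ∖ D).

The sets are not equal: only the forward inclusion holds.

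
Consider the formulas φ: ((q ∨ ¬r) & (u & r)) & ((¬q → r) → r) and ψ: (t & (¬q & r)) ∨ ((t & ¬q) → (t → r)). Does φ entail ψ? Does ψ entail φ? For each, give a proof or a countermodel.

Forward direction. Assume the antecedent. If t is true, the antecedent forces (t = T, r = T, u = T, q = T), and the consequent holds there. If t is false, the consequent reduces to true regardless of the other variables. Either way the consequent holds.

Converse. This fails. Under t = F, r = F, u = F, q = F, the left side is false but the right side is true.

Only the forward implication holds.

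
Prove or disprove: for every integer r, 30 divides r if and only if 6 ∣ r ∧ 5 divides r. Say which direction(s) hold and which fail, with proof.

(⟹) If 30 ∣ r, write r = 30q. Since 30 = 5·6, r = 6·(5q), so 6 ∣ r; and since 30 = 6·5, r = 5·(6q), so 5 ∣ r.

(⟸) Suppose 6 ∣ r and 5 ∣ r. Any common multiple of 6 and 5 is a multiple of their lcm; here gcd(6, 5) = 1, so lcm(6, 5) = 6·5 = 30, so 30 ∣ r.

Both directions hold; the statement is true.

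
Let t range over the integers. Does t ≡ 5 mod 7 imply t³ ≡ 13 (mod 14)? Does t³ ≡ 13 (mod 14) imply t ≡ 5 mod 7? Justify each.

Neither implication holds.

(⇒) This fails: take t = 12. Then 12 ≡ 5 (mod 7), but 12³ = 1728 ≡ 6 (mod 14), not 13.

(⇐) This fails: take t = 3. Then 3³ = 27 ≡ 13 (mod 14), yet 3 ≡ 3 (mod 7), not 5.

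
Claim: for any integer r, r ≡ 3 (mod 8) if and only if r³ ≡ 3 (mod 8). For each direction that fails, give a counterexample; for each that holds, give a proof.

Both implications hold.

(→) Suppose r ≡ 3 (mod 8). Write r = 8j + 3. Then (8j + 3)³ = 512j³ + 576j² + 216j + 27 = 8(64j³ + 72j² + 27j + 3) + 3, so r³ ≡ 3 (mod 8).

(←) Conversely, suppose r³ ≡ 3 (mod 8). The only residue r in {0, …, 7} with r³ ≡ 3 (mod 8) is r = 3, so r ≡ 3 (mod 8).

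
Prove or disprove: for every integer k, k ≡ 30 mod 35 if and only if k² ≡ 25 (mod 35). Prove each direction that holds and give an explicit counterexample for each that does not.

(⟸) This fails: take k = 5. Then 5² = 25 ≡ 25 (mod 35), yet 5 ≡ 5 (mod 35), not 30.

(⟹) Suppose k ≡ 30 mod 35. Write k = 35j + 30. Then (35j + 30)² = 1225j² + 2100j + 900 = 35(35j² + 60j + 25) + 25, so k² ≡ 25 (mod 35).

(⇒) holds; (⇐) fails.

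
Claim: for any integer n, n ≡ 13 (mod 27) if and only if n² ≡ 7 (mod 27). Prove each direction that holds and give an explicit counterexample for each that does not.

(⇐) This fails: take n = 14. Then 14² = 196 ≡ 7 (mod 27), yet 14 ≡ 14 (mod 27), not 13.

(⇒) Suppose n ≡ 13 (mod 27). Write n = 27j + 13. Then (27j + 13)² = 729j² + 702j + 169 = 27(27j² + 26j + 6) + 7, so n² ≡ 7 (mod 27).

The forward direction holds; the converse fails.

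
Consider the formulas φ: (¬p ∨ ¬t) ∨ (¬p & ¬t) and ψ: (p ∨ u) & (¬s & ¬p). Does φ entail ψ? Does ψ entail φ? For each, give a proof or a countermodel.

(⇒) This fails. Under s = F, p = F, u = F, t = F, the left side is true but the right side is false.

(⇐) Assume the antecedent. If s is true, the antecedent cannot hold. If s is false, the antecedent forces (s = F, p = F, u = T, t = F) or (s = F, p = F, u = T, t = T), and (¬p ∨ ¬t) ∨ (¬p & ¬t) holds there. Either way (¬p ∨ ¬t) ∨ (¬p & ¬t) holds.

(⇒) fails; (⇐) holds.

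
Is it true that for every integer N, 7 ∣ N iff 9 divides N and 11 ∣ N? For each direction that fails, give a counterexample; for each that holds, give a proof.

(→) This fails: take N = 7. Certainly 7 ∣ 7, but 9 ∤ 7.

(←) This fails: take N = 99. Both 9 ∣ 99 and 11 ∣ 99, yet 99 is not a multiple of 7 (since 99 = 14·7 + 1), so 7 ∤ 99.

Both directions fail.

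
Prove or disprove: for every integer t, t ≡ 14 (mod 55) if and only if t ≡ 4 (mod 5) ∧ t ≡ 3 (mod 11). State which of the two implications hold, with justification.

(⇐) If t ≡ 4 (mod 5) and t ≡ 3 (mod 11), then by the Chinese remainder theorem t ≡ 14 (mod 55). This is exactly t ≡ 14 (mod 55).

(⇒) Suppose t ≡ 14 (mod 55); write t = 55j + 14. Since 5 ∣ 55, reducing mod 5 gives t ≡ 14 ≡ 4 (mod 5); since 11 ∣ 55, reducing mod 11 gives t ≡ 14 ≡ 3 (mod 11).

Equivalent; both directions hold.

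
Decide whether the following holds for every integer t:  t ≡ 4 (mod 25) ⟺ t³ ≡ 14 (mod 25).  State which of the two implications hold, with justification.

[⇐] Suppose t³ ≡ 14 (mod 25). The only residue r in {0, …, 24} with r³ ≡ 14 (mod 25) is r = 4, so t ≡ 4 (mod 25).

[⇒] Suppose t ≡ 4 (mod 25). Write t = 25j + 4. Then (25j + 4)³ = 15625j³ + 7500j² + 1200j + 64 = 25(625j³ + 300j² + 48j + 2) + 14, so t³ ≡ 14 (mod 25).

The biconditional holds.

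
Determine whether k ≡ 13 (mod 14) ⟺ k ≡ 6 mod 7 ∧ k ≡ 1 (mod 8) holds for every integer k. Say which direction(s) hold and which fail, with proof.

(⟹) This fails: k = 27 gives 27 ≡ 13 (mod 14) but 27 ≡ 3 (mod 8), so the conjunction on the right does not hold.

(⟸) Conversely, if k ≡ 6 (mod 7) and k ≡ 1 (mod 8), then by the Chinese remainder theorem k ≡ 41 (mod 56). Since 41 ≡ 13 (mod 14) and 14 ∣ 56, we get k ≡ 13 (mod 14).

The forward direction fails; the converse holds.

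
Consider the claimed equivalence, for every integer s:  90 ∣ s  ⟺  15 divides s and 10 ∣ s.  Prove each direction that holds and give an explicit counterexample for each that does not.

(⟹) If 90 ∣ s, write s = 90q. Since 90 = 6·15, s = 15·(6q), so 15 ∣ s; and since 90 = 9·10, s = 10·(9q), so 10 ∣ s.

(⟸) This fails: take s = 30. Both 15 ∣ 30 and 10 ∣ 30, yet 30 is not a multiple of 90 (since 30 = 0·90 + 30), so 90 ∤ 30.

(⇒) holds; (⇐) fails.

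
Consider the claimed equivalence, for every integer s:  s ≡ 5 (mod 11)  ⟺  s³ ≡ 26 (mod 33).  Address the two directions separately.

(⇐) The residues r modulo 33 with r³ ≡ 26 (mod 33) are exactly {5}, and each is ≡ 5 (mod 11).

(⇒) This fails: take s = 16. Then 16 ≡ 5 (mod 11), but 16³ = 4096 ≡ 4 (mod 33), not 26.

Not equivalent: only (⇐) holds.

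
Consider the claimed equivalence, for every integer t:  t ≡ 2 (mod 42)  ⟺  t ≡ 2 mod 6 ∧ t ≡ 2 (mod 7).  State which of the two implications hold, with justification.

(⇒) Suppose t ≡ 2 (mod 42); write t = 42j + 2. Since 6 ∣ 42, reducing mod 6 gives t ≡ 2 (mod 6); since 7 ∣ 42, reducing mod 7 gives t ≡ 2 (mod 7).

(⇐) Conversely, if t ≡ 2 (mod 6) and t ≡ 2 (mod 7), then by the Chinese remainder theorem t ≡ 2 (mod 42). This is exactly t ≡ 2 (mod 42).

The biconditional holds.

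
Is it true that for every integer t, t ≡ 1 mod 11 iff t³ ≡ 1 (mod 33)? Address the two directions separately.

(⇒) This fails: take t = 12. Then 12 ≡ 1 (mod 11), but 12³ = 1728 ≡ 12 (mod 33), not 1.

(⇐) Conversely, the residues r modulo 33 with r³ ≡ 1 (mod 33) are exactly {1}, and each is ≡ 1 (mod 11).

Not equivalent: only (⇐) holds.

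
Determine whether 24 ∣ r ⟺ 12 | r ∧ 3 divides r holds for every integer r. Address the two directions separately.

[⇒] If 24 ∣ r, write r = 24q. Since 24 = 2·12, r = 12·(2q), so 12 ∣ r; and since 24 = 8·3, r = 3·(8q), so 3 ∣ r.

[⇐] This fails: take r = 12. Both 12 ∣ 12 and 3 ∣ 12, yet 12 is not a multiple of 24 (since 12 = 0·24 + 12), so 24 ∤ 12.

(⇒) holds; (⇐) fails.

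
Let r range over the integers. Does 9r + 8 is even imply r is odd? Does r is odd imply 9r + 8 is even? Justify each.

Neither implication holds.

(→) This fails: r = 4 gives 9r + 8 = 44, which is even, but 4 is even, not odd.

(←) This also fails: r = 1 is odd, but 9r + 8 = 17 is odd, not even.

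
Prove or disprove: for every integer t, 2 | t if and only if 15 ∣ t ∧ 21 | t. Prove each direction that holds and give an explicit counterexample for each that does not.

Neither implication holds.

(⇒) This fails: take t = 2. Certainly 2 ∣ 2, but 15 ∤ 2.

(⇐) This fails: take t = 105. Both 15 ∣ 105 and 21 ∣ 105, yet 105 is not a multiple of 2 (since 105 = 52·2 + 1), so 2 ∤ 105.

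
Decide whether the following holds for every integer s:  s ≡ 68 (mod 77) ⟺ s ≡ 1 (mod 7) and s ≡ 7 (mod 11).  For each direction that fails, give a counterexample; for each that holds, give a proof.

Forward direction. This fails: s = 68 gives 68 ≡ 68 (mod 77) but 68 ≡ 5 (mod 7), so the conjunction on the right does not hold.

Converse. This fails: s = 29 satisfies both congruences on the right (29 ≡ 1 mod 7 and 29 ≡ 7 mod 11) yet 29 ≡ 29 (mod 77), not 68.

(⇒) fails and (⇐) fails.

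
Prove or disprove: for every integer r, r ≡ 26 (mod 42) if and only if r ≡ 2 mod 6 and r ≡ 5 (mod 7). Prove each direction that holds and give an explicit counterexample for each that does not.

(⟹) Suppose r ≡ 26 (mod 42); write r = 42j + 26. Since 6 ∣ 42, reducing mod 6 gives r ≡ 26 ≡ 2 (mod 6); since 7 ∣ 42, reducing mod 7 gives r ≡ 26 ≡ 5 (mod 7).

(⟸) Conversely, if r ≡ 2 (mod 6) and r ≡ 5 (mod 7), then by the Chinese remainder theorem r ≡ 26 (mod 42). This is exactly r ≡ 26 (mod 42).

Both directions hold; the statement is true.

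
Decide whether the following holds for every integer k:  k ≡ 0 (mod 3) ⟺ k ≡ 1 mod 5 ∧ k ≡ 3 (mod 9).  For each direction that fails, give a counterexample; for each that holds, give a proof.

The forward direction fails; the converse holds.

Forward direction. This fails: k = 0 gives 0 ≡ 0 (mod 3) but 0 ≡ 0 (mod 5), so the conjunction on the right does not hold.

Converse. If k ≡ 1 (mod 5) and k ≡ 3 (mod 9), then by the Chinese remainder theorem k ≡ 21 (mod 45). Since 21 ≡ 0 (mod 3) and 3 ∣ 45, we get k ≡ 0 (mod 3).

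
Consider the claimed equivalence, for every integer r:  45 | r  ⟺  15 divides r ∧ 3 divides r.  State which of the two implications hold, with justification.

Forward direction. If 45 ∣ r, write r = 45q. Since 45 = 3·15, r = 15·(3q), so 15 ∣ r; and since 45 = 15·3, r = 3·(15q), so 3 ∣ r.

Converse. This fails: take r = 15. Both 15 ∣ 15 and 3 ∣ 15, yet 15 is not a multiple of 45 (since 15 = 0·45 + 15), so 45 ∤ 15.

(⇒) holds; (⇐) fails.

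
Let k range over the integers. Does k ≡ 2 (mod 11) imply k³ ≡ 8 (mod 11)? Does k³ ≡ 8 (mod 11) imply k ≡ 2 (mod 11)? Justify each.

Equivalent; both directions hold.

(⇒) Suppose k ≡ 2 (mod 11). Write k = 11j + 2. Then (11j + 2)³ = 1331j³ + 726j² + 132j + 8 = 11(121j³ + 66j² + 12j) + 8, so k³ ≡ 8 (mod 11).

(⇐) Conversely, suppose k³ ≡ 8 (mod 11). The only residue r in {0, …, 10} with r³ ≡ 8 (mod 11) is r = 2, so k ≡ 2 (mod 11).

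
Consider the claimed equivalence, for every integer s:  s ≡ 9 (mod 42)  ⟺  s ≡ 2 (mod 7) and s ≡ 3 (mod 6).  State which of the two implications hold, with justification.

Both directions hold; the statement is true.

[⇒] Suppose s ≡ 9 (mod 42); write s = 42j + 9. Since 7 ∣ 42, reducing mod 7 gives s ≡ 9 ≡ 2 (mod 7); since 6 ∣ 42, reducing mod 6 gives s ≡ 9 ≡ 3 (mod 6).

[⇐] Conversely, if s ≡ 2 (mod 7) and s ≡ 3 (mod 6), then by the Chinese remainder theorem s ≡ 9 (mod 42). This is exactly s ≡ 9 (mod 42).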